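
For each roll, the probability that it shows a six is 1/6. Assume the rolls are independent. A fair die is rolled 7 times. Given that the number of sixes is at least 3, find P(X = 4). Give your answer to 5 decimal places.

0.16318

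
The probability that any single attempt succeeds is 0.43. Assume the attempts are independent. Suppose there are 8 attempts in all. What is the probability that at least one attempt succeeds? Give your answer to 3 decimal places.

P(at least one) = 1 − P(none) = 1 − (1 − 0.43)^8
= 1 − 0.01114 = 0.98886

0.989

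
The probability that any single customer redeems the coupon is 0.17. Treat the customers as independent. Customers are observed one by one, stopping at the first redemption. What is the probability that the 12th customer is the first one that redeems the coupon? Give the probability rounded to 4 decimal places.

0.0219

Geometric (trials to first success), p = 0.17.
P(Y = 12) = (1−p)^11 · p = 0.12878 · 0.17 = 0.021893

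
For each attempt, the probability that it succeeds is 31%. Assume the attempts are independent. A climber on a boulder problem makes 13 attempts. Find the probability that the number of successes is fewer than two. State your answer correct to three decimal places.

0.055

X ~ Binomial(13, 0.31); P(X ≤ 1) = Σ C(13,k) p^k (1−p)^(13−k) over k:
  k=0: C(13,0)·0.31^0·0.69^13 = 0.00804
  k=1: C(13,1)·0.31^1·0.69^12 = 0.04693
Total = 0.05497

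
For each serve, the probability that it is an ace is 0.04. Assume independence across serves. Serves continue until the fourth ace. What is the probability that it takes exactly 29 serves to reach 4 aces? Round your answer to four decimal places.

0.0030

Y = trial on which the fourth success occurs; negative binomial, r=4, p=0.04.
P(Y=29) = C(28,3) · p^4 · (1−p)^25
= 3276 · 2.56e-06 · 0.3604 = 0.003022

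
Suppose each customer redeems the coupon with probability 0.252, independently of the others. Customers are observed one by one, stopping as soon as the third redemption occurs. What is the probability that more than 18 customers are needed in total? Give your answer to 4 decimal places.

0.1313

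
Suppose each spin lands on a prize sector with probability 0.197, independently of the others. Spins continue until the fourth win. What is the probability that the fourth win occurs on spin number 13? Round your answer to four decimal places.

0.0460

Y = trial on which the fourth success occurs; negative binomial, r=4, p=0.197.
P(Y=13) = C(12,3) · p^4 · (1−p)^9
= 220 · 0.0015061 · 0.13882 = 0.045997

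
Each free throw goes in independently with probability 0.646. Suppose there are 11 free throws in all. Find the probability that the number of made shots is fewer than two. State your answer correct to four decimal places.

0.0002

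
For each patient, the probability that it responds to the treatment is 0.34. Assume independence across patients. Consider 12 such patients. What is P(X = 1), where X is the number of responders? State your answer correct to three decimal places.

X ~ Binomial(n=12, p=0.34).
P(X=1) = C(12,1) · p^1 · (1−p)^11
= 12 · 0.34 · 0.010351 = 0.04223

0.042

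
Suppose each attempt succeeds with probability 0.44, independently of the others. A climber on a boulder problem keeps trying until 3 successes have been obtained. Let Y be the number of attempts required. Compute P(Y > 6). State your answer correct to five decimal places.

Needing more than 6 attempts ⇔ fewer than 3 successes in the first 6. With X ~ Binomial(6, 0.44), P(Y > 6) = P(X ≤ 2).
  k=0: C(6,0)·0.44^0·0.56^6 = 0.0308410
  k=1: C(6,1)·0.44^1·0.56^5 = 0.1453932
  k=2: C(6,2)·0.44^2·0.56^4 = 0.2855938
P(X ≤ 2) = 0.4618279

0.46183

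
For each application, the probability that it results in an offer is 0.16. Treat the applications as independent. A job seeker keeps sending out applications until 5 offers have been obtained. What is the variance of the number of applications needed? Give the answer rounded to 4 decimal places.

164.0625

Y = total applications until the fifth success; negative binomial with r=5, p=0.16.
Var(Y) = r(1−p)/p² = 5·0.84 / 0.16² = 164.062500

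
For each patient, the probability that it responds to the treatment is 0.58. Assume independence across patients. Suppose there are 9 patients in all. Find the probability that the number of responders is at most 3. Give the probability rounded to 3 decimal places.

0.123

X ~ Binomial(9, 0.58); P(X ≤ 3) = Σ C(9,k) p^k (1−p)^(9−k) over k:
  k=0: C(9,0)·0.58^0·0.42^9 = 0.00041
  k=1: C(9,1)·0.58^1·0.42^8 = 0.00505
  k=2: C(9,2)·0.58^2·0.42^7 = 0.02792
  k=3: C(9,3)·0.58^3·0.42^6 = 0.08996
Total = 0.12334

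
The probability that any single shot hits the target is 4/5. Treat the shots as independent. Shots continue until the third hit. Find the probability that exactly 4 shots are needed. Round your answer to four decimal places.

Y = trial on which the third success occurs; negative binomial, r=3, p=0.80.
P(Y=4) = C(3,2) · p^3 · (1−p)^1
= 3 · 0.512 · 0.2 = 0.307200

0.3072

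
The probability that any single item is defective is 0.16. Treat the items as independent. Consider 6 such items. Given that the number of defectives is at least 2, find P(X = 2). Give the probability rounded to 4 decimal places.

0.7733

X ~ Binomial(6, 0.16). Want P(X=2 | X≥2) = P(X=2) / P(X≥2).
P(X=2) = C(6,2)·0.16^2·0.84^4 = 0.191183
P(X≥2) = 1 − 0.351298 − 0.401483 = 0.247219
Ratio = 0.191183 / 0.247219 = 0.773335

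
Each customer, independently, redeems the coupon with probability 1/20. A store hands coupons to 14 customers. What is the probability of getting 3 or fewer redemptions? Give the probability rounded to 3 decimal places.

X ~ Binomial(14, 0.05); P(X ≤ 3) = Σ C(14,k) p^k (1−p)^(14−k) over k:
  k=0: C(14,0)·0.05^0·0.95^14 = 0.48767
  k=1: C(14,1)·0.05^1·0.95^13 = 0.35934
  k=2: C(14,2)·0.05^2·0.95^12 = 0.12293
  k=3: C(14,3)·0.05^3·0.95^11 = 0.02588
Total = 0.99583

0.996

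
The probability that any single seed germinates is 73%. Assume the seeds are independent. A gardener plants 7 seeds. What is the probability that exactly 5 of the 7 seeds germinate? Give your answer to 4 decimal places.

0.3174

X ~ Binomial(n=7, p=0.73).
P(X=5) = C(7,5) · p^5 · (1−p)^2
= 21 · 0.20731 · 0.0729 = 0.317367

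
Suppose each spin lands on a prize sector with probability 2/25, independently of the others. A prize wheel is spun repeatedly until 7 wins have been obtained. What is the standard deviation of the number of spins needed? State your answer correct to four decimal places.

Y = total spins until the seventh success; negative binomial with r=7, p=0.08.
SD(Y) = √[r(1−p)/p²] = √(1006.250000) = 31.721444

31.7214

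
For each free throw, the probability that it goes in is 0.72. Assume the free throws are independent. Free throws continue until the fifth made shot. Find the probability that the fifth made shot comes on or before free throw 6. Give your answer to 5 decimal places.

0.46438

Finishing within 6 free throws ⇔ at least 5 successes in the first 6. With X ~ Binomial(6, 0.72), P(Y ≤ 6) = 1 − P(X ≤ 4).
  k=0: C(6,0)·0.72^0·0.28^6 = 0.0004819
  k=1: C(6,1)·0.72^1·0.28^5 = 0.0074349
  k=2: C(6,2)·0.72^2·0.28^4 = 0.0477957
  k=3: C(6,3)·0.72^3·0.28^3 = 0.1638708
  k=4: C(6,4)·0.72^4·0.28^2 = 0.3160365
1 − 0.5356198 = 0.4643802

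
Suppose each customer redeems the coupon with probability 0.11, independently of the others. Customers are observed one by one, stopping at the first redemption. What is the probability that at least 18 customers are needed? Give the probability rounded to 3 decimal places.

Y = number of customers to the first success; geometric, p = 0.11.
P(Y > 17) = P(first 17 all fail) = (1−p)^17 = 0.13792

0.138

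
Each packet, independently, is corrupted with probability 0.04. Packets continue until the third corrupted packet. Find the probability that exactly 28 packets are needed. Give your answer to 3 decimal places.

0.008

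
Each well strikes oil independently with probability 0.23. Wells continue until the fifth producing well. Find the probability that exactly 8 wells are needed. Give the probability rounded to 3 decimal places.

0.010

Y = trial on which the fifth success occurs; negative binomial, r=5, p=0.23.
P(Y=8) = C(7,4) · p^5 · (1−p)^3
= 35 · 0.00064363 · 0.45653 = 0.01028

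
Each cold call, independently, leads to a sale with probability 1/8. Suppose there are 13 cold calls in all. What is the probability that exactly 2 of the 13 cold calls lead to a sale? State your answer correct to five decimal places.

X ~ Binomial(n=13, p=0.125).
P(X=2) = C(13,2) · p^2 · (1−p)^11
= 78 · 0.015625 · 0.23019 = 0.2805454

0.28055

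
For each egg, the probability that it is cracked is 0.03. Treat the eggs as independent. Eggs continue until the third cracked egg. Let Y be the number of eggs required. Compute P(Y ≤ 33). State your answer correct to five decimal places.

0.07564

Finishing within 33 eggs ⇔ at least 3 successes in the first 33. With X ~ Binomial(33, 0.03), P(Y ≤ 33) = 1 − P(X ≤ 2).
  k=0: C(33,0)·0.03^0·0.97^33 = 0.3659883
  k=1: C(33,1)·0.03^1·0.97^32 = 0.3735345
  k=2: C(33,2)·0.03^2·0.97^31 = 0.1848418
1 − 0.9243646 = 0.0756354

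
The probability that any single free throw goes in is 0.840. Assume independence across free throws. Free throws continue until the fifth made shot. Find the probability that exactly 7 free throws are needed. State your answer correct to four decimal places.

Y = trial on which the fifth success occurs; negative binomial, r=5, p=0.84.
P(Y=7) = C(6,4) · p^5 · (1−p)^2
= 15 · 0.41821 · 0.0256 = 0.160593

0.1606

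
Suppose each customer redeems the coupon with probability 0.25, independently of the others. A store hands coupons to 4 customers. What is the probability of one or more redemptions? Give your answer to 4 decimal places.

0.6836

P(at least one) = 1 − P(none) = 1 − (1 − 0.25)^4
= 1 − 0.316406 = 0.683594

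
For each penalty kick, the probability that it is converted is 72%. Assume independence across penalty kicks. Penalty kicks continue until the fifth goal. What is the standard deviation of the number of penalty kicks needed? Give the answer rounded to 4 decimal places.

1.6434

Y = total penalty kicks until the fifth success; negative binomial with r=5, p=0.72.
SD(Y) = √[r(1−p)/p²] = √(2.700617) = 1.643355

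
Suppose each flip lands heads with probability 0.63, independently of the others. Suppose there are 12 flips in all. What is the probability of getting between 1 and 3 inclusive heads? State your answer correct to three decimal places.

0.009

X ~ Binomial(12, 0.63); P(1 ≤ X ≤ 3) = Σ C(12,k) p^k (1−p)^(12−k) over k:
  k=1: C(12,1)·0.63^1·0.37^11 = 0.00013
  k=2: C(12,2)·0.63^2·0.37^10 = 0.00126
  k=3: C(12,3)·0.63^3·0.37^9 = 0.00715
Total = 0.00854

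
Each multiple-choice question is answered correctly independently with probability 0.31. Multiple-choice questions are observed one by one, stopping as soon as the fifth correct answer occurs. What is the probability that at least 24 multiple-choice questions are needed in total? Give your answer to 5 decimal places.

Needing more than 23 multiple-choice questions ⇔ fewer than 5 successes in the first 23. With X ~ Binomial(23, 0.31), P(Y > 23) = P(X ≤ 4).
  k=0: C(23,0)·0.31^0·0.69^23 = 0.0001966
  k=1: C(23,1)·0.31^1·0.69^22 = 0.0020313
  k=2: C(23,2)·0.31^2·0.69^21 = 0.0100386
  k=3: C(23,3)·0.31^3·0.69^20 = 0.0315708
  k=4: C(23,4)·0.31^4·0.69^19 = 0.0709199
P(X ≤ 4) = 0.1147572

0.11476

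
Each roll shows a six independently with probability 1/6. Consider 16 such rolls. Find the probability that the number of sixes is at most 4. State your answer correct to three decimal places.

X ~ Binomial(16, 0.166667); P(X ≤ 4) = Σ C(16,k) p^k (1−p)^(16−k) over k:
  k=0: C(16,0)·0.166667^0·0.833333^16 = 0.05409
  k=1: C(16,1)·0.166667^1·0.833333^15 = 0.17308
  k=2: C(16,2)·0.166667^2·0.833333^14 = 0.25962
  k=3: C(16,3)·0.166667^3·0.833333^13 = 0.24231
  k=4: C(16,4)·0.166667^4·0.833333^12 = 0.15750
Total = 0.88661

0.887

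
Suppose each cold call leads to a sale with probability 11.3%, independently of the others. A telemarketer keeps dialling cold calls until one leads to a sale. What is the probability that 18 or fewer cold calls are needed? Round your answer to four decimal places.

0.8845

Y = number of cold calls to the first success; geometric, p = 0.113.
P(Y ≤ 18) = 1 − (1−p)^18 = 1 − 0.115511 = 0.884489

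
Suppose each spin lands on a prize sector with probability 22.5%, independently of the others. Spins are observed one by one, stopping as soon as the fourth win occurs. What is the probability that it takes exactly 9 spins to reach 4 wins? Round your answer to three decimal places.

Y = trial on which the fourth success occurs; negative binomial, r=4, p=0.225.
P(Y=9) = C(8,3) · p^4 · (1−p)^5
= 56 · 0.0025629 · 0.27958 = 0.04013

0.040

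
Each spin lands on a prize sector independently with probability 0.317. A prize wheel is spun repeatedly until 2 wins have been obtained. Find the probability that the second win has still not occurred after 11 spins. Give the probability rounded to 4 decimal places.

Needing more than 11 spins ⇔ fewer than 2 successes in the first 11. With X ~ Binomial(11, 0.317), P(Y > 11) = P(X ≤ 1).
  k=0: C(11,0)·0.317^0·0.683^11 = 0.015088
  k=1: C(11,1)·0.317^1·0.683^10 = 0.077030
P(X ≤ 1) = 0.092118

0.0921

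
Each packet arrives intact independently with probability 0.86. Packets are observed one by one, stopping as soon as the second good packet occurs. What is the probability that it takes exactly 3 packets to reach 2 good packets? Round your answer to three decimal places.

0.207

Y = trial on which the second success occurs; negative binomial, r=2, p=0.86.
P(Y=3) = C(2,1) · p^2 · (1−p)^1
= 2 · 0.7396 · 0.14 = 0.20709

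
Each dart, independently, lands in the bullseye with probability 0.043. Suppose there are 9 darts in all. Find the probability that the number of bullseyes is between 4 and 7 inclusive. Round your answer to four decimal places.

X ~ Binomial(9, 0.043); P(4 ≤ X ≤ 7) = Σ C(9,k) p^k (1−p)^(9−k) over k:
  k=4: C(9,4)·0.043^4·0.957^5 = 0.000346
  k=5: C(9,5)·0.043^5·0.957^4 = 0.000016
  k=6: C(9,6)·0.043^6·0.957^3 = 0.000000
  k=7: C(9,7)·0.043^7·0.957^2 = 0.000000
Total = 0.000362

0.0004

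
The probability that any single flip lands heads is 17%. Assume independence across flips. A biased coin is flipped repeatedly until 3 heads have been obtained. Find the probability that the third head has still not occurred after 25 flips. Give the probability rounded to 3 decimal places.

0.177

Needing more than 25 flips ⇔ fewer than 3 successes in the first 25. With X ~ Binomial(25, 0.17), P(Y > 25) = P(X ≤ 2).
  k=0: C(25,0)·0.17^0·0.83^25 = 0.00948
  k=1: C(25,1)·0.17^1·0.83^24 = 0.04856
  k=2: C(25,2)·0.17^2·0.83^23 = 0.11935
P(X ≤ 2) = 0.17739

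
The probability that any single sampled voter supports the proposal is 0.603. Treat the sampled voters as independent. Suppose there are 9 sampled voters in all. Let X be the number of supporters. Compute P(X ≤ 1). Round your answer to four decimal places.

0.0036

X ~ Binomial(9, 0.603); P(X ≤ 1) = Σ C(9,k) p^k (1−p)^(9−k) over k:
  k=0: C(9,0)·0.603^0·0.397^9 = 0.000245
  k=1: C(9,1)·0.603^1·0.397^8 = 0.003349
Total = 0.003594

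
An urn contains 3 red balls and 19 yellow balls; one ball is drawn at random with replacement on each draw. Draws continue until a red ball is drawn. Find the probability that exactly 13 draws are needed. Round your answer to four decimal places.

0.0235

Geometric (trials to first success), p = 0.136364.
P(Y = 13) = (1−p)^12 · p = 0.17218 · 0.136364 = 0.023478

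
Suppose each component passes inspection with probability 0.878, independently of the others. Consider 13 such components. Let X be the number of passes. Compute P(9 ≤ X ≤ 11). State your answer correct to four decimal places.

X ~ Binomial(13, 0.878); P(9 ≤ X ≤ 11) = Σ C(13,k) p^k (1−p)^(13−k) over k:
  k=9: C(13,9)·0.878^9·0.122^4 = 0.049113
  k=10: C(13,10)·0.878^10·0.122^3 = 0.141381
  k=11: C(13,11)·0.878^11·0.122^2 = 0.277494
Total = 0.467988

0.4680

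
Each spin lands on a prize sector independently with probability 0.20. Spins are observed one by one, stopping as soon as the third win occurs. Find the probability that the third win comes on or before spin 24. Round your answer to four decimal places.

0.8855

Finishing within 24 spins ⇔ at least 3 successes in the first 24. With X ~ Binomial(24, 0.20), P(Y ≤ 24) = 1 − P(X ≤ 2).
  k=0: C(24,0)·0.20^0·0.80^24 = 0.004722
  k=1: C(24,1)·0.20^1·0.80^23 = 0.028334
  k=2: C(24,2)·0.20^2·0.80^22 = 0.081461
1 − 0.114517 = 0.885483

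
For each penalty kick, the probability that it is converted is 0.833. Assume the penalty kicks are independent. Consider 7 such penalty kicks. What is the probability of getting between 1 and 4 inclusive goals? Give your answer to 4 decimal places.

X ~ Binomial(7, 0.833); P(1 ≤ X ≤ 4) = Σ C(7,k) p^k (1−p)^(7−k) over k:
  k=1: C(7,1)·0.833^1·0.167^6 = 0.000126
  k=2: C(7,2)·0.833^2·0.167^5 = 0.001893
  k=3: C(7,3)·0.833^3·0.167^4 = 0.015735
  k=4: C(7,4)·0.833^4·0.167^3 = 0.078487
Total = 0.096241

0.0962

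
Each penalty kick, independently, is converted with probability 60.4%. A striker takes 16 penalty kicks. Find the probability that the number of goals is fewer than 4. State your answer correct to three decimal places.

0.001

X ~ Binomial(16, 0.604); P(X ≤ 3) = Σ C(16,k) p^k (1−p)^(16−k) over k:
  k=0: C(16,0)·0.604^0·0.396^16 = 0.00000
  k=1: C(16,1)·0.604^1·0.396^15 = 0.00001
  k=2: C(16,2)·0.604^2·0.396^14 = 0.00010
  k=3: C(16,3)·0.604^3·0.396^13 = 0.00073
Total = 0.00084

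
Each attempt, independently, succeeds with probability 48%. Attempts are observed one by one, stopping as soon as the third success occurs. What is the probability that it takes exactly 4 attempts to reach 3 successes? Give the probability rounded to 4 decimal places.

0.1725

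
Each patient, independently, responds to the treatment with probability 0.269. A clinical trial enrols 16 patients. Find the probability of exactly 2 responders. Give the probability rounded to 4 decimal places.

0.1080

X ~ Binomial(n=16, p=0.269).
P(X=2) = C(16,2) · p^2 · (1−p)^14
= 120 · 0.072361 · 0.012441 = 0.108026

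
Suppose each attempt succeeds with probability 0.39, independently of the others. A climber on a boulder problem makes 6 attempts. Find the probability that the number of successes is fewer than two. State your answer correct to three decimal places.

0.249

X ~ Binomial(6, 0.39); P(X ≤ 1) = Σ C(6,k) p^k (1−p)^(6−k) over k:
  k=0: C(6,0)·0.39^0·0.61^6 = 0.05152
  k=1: C(6,1)·0.39^1·0.61^5 = 0.19764
Total = 0.24916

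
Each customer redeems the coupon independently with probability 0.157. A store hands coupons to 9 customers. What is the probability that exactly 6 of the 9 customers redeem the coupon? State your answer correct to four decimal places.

0.0008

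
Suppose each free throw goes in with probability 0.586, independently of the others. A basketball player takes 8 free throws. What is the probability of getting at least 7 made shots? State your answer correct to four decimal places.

0.0925

X ~ Binomial(8, 0.586); P(X ≥ 7) = Σ C(8,k) p^k (1−p)^(8−k) over k:
  k=7: C(8,7)·0.586^7·0.414^1 = 0.078591
  k=8: C(8,8)·0.586^8·0.414^0 = 0.013905
Total = 0.092496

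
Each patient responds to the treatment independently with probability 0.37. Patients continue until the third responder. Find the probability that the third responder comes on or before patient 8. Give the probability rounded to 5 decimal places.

Finishing within 8 patients ⇔ at least 3 successes in the first 8. With X ~ Binomial(8, 0.37), P(Y ≤ 8) = 1 − P(X ≤ 2).
  k=0: C(8,0)·0.37^0·0.63^8 = 0.0248156
  k=1: C(8,1)·0.37^1·0.63^7 = 0.1165938
  k=2: C(8,2)·0.37^2·0.63^6 = 0.2396651
1 − 0.3810745 = 0.6189255

0.61893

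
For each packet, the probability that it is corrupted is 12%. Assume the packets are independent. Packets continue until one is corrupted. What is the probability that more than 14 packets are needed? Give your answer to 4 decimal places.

0.1670

Y = number of packets to the first success; geometric, p = 0.12.
P(Y > 14) = P(first 14 all fail) = (1−p)^14 = 0.167016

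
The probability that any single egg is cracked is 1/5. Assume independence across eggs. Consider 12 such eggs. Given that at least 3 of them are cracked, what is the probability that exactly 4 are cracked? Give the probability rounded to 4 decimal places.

0.3009

X ~ Binomial(12, 0.20). Want P(X=4 | X≥3) = P(X=4) / P(X≥3).
P(X=4) = C(12,4)·0.20^4·0.80^8 = 0.132876
P(X≥3) = 1 − 0.068719 − 0.206158 − 0.283468 = 0.441654
Ratio = 0.132876 / 0.441654 = 0.300859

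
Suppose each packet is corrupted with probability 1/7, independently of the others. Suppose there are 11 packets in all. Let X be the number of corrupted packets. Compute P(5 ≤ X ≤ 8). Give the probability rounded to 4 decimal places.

0.0130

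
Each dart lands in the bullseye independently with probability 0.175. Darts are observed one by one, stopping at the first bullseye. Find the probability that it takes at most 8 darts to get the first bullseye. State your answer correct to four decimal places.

Y = number of darts to the first success; geometric, p = 0.175.
P(Y ≤ 8) = 1 − (1−p)^8 = 1 − 0.214601 = 0.785399

0.7854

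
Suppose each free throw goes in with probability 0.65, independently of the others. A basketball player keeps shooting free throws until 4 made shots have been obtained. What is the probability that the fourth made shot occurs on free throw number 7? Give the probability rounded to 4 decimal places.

0.1531

Y = trial on which the fourth success occurs; negative binomial, r=4, p=0.65.
P(Y=7) = C(6,3) · p^4 · (1−p)^3
= 20 · 0.17851 · 0.042875 = 0.153069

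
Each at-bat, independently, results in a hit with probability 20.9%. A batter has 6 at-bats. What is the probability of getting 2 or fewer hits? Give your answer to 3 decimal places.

X ~ Binomial(6, 0.209); P(X ≤ 2) = Σ C(6,k) p^k (1−p)^(6−k) over k:
  k=0: C(6,0)·0.209^0·0.791^6 = 0.24494
  k=1: C(6,1)·0.209^1·0.791^5 = 0.38831
  k=2: C(6,2)·0.209^2·0.791^4 = 0.25650
Total = 0.88975

0.890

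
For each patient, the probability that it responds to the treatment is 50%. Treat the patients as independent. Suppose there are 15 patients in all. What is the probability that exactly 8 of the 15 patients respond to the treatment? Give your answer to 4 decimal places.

0.1964

X ~ Binomial(n=15, p=0.50).
P(X=8) = C(15,8) · p^8 · (1−p)^7
= 6435 · 0.0039062 · 0.0078125 = 0.196381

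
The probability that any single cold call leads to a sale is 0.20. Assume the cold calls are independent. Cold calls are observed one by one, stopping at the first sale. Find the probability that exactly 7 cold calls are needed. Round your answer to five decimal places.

0.05243

Geometric (trials to first success), p = 0.20.
P(Y = 7) = (1−p)^6 · p = 0.26214 · 0.20 = 0.0524288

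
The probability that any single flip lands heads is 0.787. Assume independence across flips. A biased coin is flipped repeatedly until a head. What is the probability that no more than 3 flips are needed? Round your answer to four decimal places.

Y = number of flips to the first success; geometric, p = 0.787.
P(Y ≤ 3) = 1 − (1−p)^3 = 1 − 0.009664 = 0.990336

0.9903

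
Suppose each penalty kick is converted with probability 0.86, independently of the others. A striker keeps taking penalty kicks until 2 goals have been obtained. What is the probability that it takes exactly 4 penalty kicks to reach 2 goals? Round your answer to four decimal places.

0.0435

Y = trial on which the second success occurs; negative binomial, r=2, p=0.86.
P(Y=4) = C(3,1) · p^2 · (1−p)^2
= 3 · 0.7396 · 0.0196 = 0.043488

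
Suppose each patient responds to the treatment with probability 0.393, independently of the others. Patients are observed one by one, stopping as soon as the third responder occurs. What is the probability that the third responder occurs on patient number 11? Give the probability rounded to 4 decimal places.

Y = trial on which the third success occurs; negative binomial, r=3, p=0.393.
P(Y=11) = C(10,2) · p^3 · (1−p)^8
= 45 · 0.060698 · 0.018429 = 0.050338

0.0503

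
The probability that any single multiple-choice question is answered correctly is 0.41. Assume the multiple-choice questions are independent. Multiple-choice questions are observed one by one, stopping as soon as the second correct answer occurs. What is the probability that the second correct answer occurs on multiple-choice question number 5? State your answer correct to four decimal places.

0.1381

Y = trial on which the second success occurs; negative binomial, r=2, p=0.41.
P(Y=5) = C(4,1) · p^2 · (1−p)^3
= 4 · 0.1681 · 0.20538 = 0.138097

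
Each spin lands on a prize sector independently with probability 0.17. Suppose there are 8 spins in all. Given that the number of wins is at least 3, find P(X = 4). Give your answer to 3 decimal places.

0.197

X ~ Binomial(8, 0.17). Want P(X=4 | X≥3) = P(X=4) / P(X≥3).
P(X=4) = C(8,4)·0.17^4·0.83^4 = 0.02775
P(X≥3) = 1 − 0.22523 − 0.36905 − 0.26456 = 0.14116
Ratio = 0.02775 / 0.14116 = 0.19656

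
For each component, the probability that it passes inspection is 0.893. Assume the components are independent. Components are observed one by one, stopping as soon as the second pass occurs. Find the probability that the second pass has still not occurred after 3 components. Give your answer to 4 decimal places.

Needing more than 3 components ⇔ fewer than 2 successes in the first 3. With X ~ Binomial(3, 0.893), P(Y > 3) = P(X ≤ 1).
  k=0: C(3,0)·0.893^0·0.107^3 = 0.001225
  k=1: C(3,1)·0.893^1·0.107^2 = 0.030672
P(X ≤ 1) = 0.031897

0.0319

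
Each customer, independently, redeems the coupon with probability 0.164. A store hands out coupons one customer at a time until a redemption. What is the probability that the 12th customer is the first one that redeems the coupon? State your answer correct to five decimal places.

Geometric (trials to first success), p = 0.164.
P(Y = 12) = (1−p)^11 · p = 0.1394 · 0.164 = 0.0228619

0.02286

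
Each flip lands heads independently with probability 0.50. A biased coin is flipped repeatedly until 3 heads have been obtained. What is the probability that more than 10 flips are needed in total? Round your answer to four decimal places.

0.0547

Needing more than 10 flips ⇔ fewer than 3 successes in the first 10. With X ~ Binomial(10, 0.50), P(Y > 10) = P(X ≤ 2).
  k=0: C(10,0)·0.50^0·0.50^10 = 0.000977
  k=1: C(10,1)·0.50^1·0.50^9 = 0.009766
  k=2: C(10,2)·0.50^2·0.50^8 = 0.043945
P(X ≤ 2) = 0.054688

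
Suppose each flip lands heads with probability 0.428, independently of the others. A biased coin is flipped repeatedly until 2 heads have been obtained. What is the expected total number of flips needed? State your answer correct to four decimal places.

4.6729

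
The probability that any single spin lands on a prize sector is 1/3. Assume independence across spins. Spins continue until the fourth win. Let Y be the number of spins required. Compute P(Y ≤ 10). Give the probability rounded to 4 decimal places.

Finishing within 10 spins ⇔ at least 4 successes in the first 10. With X ~ Binomial(10, 0.333333), P(Y ≤ 10) = 1 − P(X ≤ 3).
  k=0: C(10,0)·0.333333^0·0.666667^10 = 0.017342
  k=1: C(10,1)·0.333333^1·0.666667^9 = 0.086708
  k=2: C(10,2)·0.333333^2·0.666667^8 = 0.195092
  k=3: C(10,3)·0.333333^3·0.666667^7 = 0.260123
1 − 0.559264 = 0.440736

0.4407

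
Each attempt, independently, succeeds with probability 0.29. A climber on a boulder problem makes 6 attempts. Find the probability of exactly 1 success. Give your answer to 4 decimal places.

X ~ Binomial(n=6, p=0.29).
P(X=1) = C(6,1) · p^1 · (1−p)^5
= 6 · 0.29 · 0.18042 = 0.313936

0.3139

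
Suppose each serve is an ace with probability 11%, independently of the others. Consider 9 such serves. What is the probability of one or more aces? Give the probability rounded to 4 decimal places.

0.6496

P(at least one) = 1 − P(none) = 1 − (1 − 0.11)^9
= 1 − 0.350356 = 0.649644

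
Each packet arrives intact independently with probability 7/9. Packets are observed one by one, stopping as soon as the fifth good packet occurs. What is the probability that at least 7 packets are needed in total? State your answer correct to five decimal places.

Needing more than 6 packets ⇔ fewer than 5 successes in the first 6. With X ~ Binomial(6, 0.777778), P(Y > 6) = P(X ≤ 4).
  k=0: C(6,0)·0.777778^0·0.222222^6 = 0.0001204
  k=1: C(6,1)·0.777778^1·0.222222^5 = 0.0025290
  k=2: C(6,2)·0.777778^2·0.222222^4 = 0.0221285
  k=3: C(6,3)·0.777778^3·0.222222^3 = 0.1032664
  k=4: C(6,4)·0.777778^4·0.222222^2 = 0.2710743
P(X ≤ 4) = 0.3991186

0.39912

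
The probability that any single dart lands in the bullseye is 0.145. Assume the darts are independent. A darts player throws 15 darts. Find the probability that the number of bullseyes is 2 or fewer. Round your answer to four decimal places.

0.6261

X ~ Binomial(15, 0.145); P(X ≤ 2) = Σ C(15,k) p^k (1−p)^(15−k) over k:
  k=0: C(15,0)·0.145^0·0.855^15 = 0.095388
  k=1: C(15,1)·0.145^1·0.855^14 = 0.242653
  k=2: C(15,2)·0.145^2·0.855^13 = 0.288061
Total = 0.626101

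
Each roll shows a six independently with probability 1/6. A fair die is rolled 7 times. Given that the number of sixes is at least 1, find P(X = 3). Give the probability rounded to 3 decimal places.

X ~ Binomial(7, 0.166667). Want P(X=3 | X≥1) = P(X=3) / P(X≥1).
P(X=3) = C(7,3)·0.166667^3·0.833333^4 = 0.07814
P(X≥1) = 1 − 0.27908 = 0.72092
Ratio = 0.07814 / 0.72092 = 0.10839

0.108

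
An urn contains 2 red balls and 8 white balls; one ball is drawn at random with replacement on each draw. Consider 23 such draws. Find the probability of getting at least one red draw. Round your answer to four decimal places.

P(at least one) = 1 − P(none) = 1 − (1 − 0.20)^23
= 1 − 0.005903 = 0.994097

0.9941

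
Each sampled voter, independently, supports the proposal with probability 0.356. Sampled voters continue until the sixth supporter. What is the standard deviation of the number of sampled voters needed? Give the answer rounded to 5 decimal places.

Y = total sampled voters until the sixth success; negative binomial with r=6, p=0.356.
SD(Y) = √[r(1−p)/p²] = √(30.4885747) = 5.5216460

5.52165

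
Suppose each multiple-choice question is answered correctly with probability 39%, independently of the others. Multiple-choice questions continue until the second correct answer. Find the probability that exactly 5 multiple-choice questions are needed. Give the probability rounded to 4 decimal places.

0.1381

Y = trial on which the second success occurs; negative binomial, r=2, p=0.39.
P(Y=5) = C(4,1) · p^2 · (1−p)^3
= 4 · 0.1521 · 0.22698 = 0.138095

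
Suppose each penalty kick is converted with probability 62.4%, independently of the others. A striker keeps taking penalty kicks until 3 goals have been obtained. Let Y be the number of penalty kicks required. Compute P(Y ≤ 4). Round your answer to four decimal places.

0.5170

Finishing within 4 penalty kicks ⇔ at least 3 successes in the first 4. With X ~ Binomial(4, 0.624), P(Y ≤ 4) = 1 − P(X ≤ 2).
  k=0: C(4,0)·0.624^0·0.376^4 = 0.019987
  k=1: C(4,1)·0.624^1·0.376^3 = 0.132681
  k=2: C(4,2)·0.624^2·0.376^2 = 0.330291
1 − 0.482959 = 0.517041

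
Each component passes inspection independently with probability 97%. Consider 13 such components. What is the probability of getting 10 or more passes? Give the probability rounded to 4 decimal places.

X ~ Binomial(13, 0.97); P(X ≥ 10) = Σ C(13,k) p^k (1−p)^(13−k) over k:
  k=10: C(13,10)·0.97^10·0.03^3 = 0.005694
  k=11: C(13,11)·0.97^11·0.03^2 = 0.050214
  k=12: C(13,12)·0.97^12·0.03^1 = 0.270599
  k=13: C(13,13)·0.97^13·0.03^0 = 0.673027
Total = 0.999534

0.9995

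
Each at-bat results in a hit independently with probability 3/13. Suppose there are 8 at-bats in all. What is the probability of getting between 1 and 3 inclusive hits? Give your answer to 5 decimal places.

X ~ Binomial(8, 0.230769); P(1 ≤ X ≤ 3) = Σ C(8,k) p^k (1−p)^(8−k) over k:
  k=1: C(8,1)·0.230769^1·0.769231^7 = 0.2942147
  k=2: C(8,2)·0.230769^2·0.769231^6 = 0.3089255
  k=3: C(8,3)·0.230769^3·0.769231^5 = 0.1853553
Total = 0.7884955

0.78850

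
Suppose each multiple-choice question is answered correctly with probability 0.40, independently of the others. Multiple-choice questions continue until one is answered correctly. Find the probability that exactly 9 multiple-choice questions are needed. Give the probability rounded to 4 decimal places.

0.0067

Geometric (trials to first success), p = 0.40.
P(Y = 9) = (1−p)^8 · p = 0.016796 · 0.40 = 0.006718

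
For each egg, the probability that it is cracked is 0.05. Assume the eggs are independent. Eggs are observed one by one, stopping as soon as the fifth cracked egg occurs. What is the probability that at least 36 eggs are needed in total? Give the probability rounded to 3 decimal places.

0.971

Needing more than 35 eggs ⇔ fewer than 5 successes in the first 35. With X ~ Binomial(35, 0.05), P(Y > 35) = P(X ≤ 4).
  k=0: C(35,0)·0.05^0·0.95^35 = 0.16608
  k=1: C(35,1)·0.05^1·0.95^34 = 0.30594
  k=2: C(35,2)·0.05^2·0.95^33 = 0.27374
  k=3: C(35,3)·0.05^3·0.95^32 = 0.15848
  k=4: C(35,4)·0.05^4·0.95^31 = 0.06673
P(X ≤ 4) = 0.97097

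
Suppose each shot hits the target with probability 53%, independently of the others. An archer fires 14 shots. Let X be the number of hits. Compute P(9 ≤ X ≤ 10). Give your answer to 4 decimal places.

0.2369

X ~ Binomial(14, 0.53); P(9 ≤ X ≤ 10) = Σ C(14,k) p^k (1−p)^(14−k) over k:
  k=9: C(14,9)·0.53^9·0.47^5 = 0.151508
  k=10: C(14,10)·0.53^10·0.47^4 = 0.085425
Total = 0.236933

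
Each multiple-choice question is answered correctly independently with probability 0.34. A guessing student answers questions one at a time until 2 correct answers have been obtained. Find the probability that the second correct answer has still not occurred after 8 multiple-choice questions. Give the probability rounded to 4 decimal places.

Needing more than 8 multiple-choice questions ⇔ fewer than 2 successes in the first 8. With X ~ Binomial(8, 0.34), P(Y > 8) = P(X ≤ 1).
  k=0: C(8,0)·0.34^0·0.66^8 = 0.036004
  k=1: C(8,1)·0.34^1·0.66^7 = 0.148380
P(X ≤ 1) = 0.184384

0.1844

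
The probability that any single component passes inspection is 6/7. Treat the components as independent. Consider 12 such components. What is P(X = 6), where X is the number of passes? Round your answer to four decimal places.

X ~ Binomial(n=12, p=0.857143).
P(X=6) = C(12,6) · p^6 · (1−p)^6
= 924 · 0.39657 · 8.4999e-06 = 0.003115

0.0031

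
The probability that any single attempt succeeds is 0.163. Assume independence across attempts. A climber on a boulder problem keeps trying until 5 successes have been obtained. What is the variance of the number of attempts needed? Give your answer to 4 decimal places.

157.5144

Y = total attempts until the fifth success; negative binomial with r=5, p=0.163.
Var(Y) = r(1−p)/p² = 5·0.837 / 0.163² = 157.514396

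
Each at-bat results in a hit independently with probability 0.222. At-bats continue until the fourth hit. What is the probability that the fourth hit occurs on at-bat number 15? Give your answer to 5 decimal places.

Y = trial on which the fourth success occurs; negative binomial, r=4, p=0.222.
P(Y=15) = C(14,3) · p^4 · (1−p)^11
= 364 · 0.0024289 · 0.063209 = 0.0558842

0.05588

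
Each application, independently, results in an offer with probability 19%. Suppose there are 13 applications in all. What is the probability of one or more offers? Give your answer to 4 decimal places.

P(at least one) = 1 − P(none) = 1 − (1 − 0.19)^13
= 1 − 0.064611 = 0.935389

0.9354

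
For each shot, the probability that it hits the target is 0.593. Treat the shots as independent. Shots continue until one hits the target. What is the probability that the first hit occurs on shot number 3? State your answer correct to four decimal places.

Geometric (trials to first success), p = 0.593.
P(Y = 3) = (1−p)^2 · p = 0.16565 · 0.593 = 0.098230

0.0982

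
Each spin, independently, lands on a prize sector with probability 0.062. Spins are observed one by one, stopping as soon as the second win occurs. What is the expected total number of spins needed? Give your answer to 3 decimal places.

Y = total spins until the second success; negative binomial with r=2, p=0.062.
E[Y] = r / p = 2 / 0.062 = 32.25806

32.258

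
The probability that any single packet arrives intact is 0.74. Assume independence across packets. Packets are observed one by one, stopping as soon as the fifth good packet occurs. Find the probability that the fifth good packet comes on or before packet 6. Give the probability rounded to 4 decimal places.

Finishing within 6 packets ⇔ at least 5 successes in the first 6. With X ~ Binomial(6, 0.74), P(Y ≤ 6) = 1 − P(X ≤ 4).
  k=0: C(6,0)·0.74^0·0.26^6 = 0.000309
  k=1: C(6,1)·0.74^1·0.26^5 = 0.005275
  k=2: C(6,2)·0.74^2·0.26^4 = 0.037536
  k=3: C(6,3)·0.74^3·0.26^3 = 0.142444
  k=4: C(6,4)·0.74^4·0.26^2 = 0.304064
1 − 0.489628 = 0.510372

0.5104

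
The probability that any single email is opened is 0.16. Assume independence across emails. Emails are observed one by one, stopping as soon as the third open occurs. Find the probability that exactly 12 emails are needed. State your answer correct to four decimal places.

0.0469

Y = trial on which the third success occurs; negative binomial, r=3, p=0.16.
P(Y=12) = C(11,2) · p^3 · (1−p)^9
= 55 · 0.004096 · 0.20822 = 0.046907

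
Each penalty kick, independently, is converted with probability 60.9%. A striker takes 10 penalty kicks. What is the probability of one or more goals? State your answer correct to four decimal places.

0.9999

P(at least one) = 1 − P(none) = 1 − (1 − 0.609)^10
= 1 − 0.000084 = 0.999916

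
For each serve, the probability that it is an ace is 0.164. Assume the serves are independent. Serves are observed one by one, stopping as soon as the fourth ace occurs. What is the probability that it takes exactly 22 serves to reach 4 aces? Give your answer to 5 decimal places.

Y = trial on which the fourth success occurs; negative binomial, r=4, p=0.164.
P(Y=22) = C(21,3) · p^4 · (1−p)^18
= 1330 · 0.00072339 · 0.039784 = 0.0382772

0.03828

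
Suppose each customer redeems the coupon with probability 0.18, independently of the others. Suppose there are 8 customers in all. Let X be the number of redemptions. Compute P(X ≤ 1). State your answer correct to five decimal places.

0.56339

X ~ Binomial(8, 0.18); P(X ≤ 1) = Σ C(8,k) p^k (1−p)^(8−k) over k:
  k=0: C(8,0)·0.18^0·0.82^8 = 0.2044141
  k=1: C(8,1)·0.18^1·0.82^7 = 0.3589711
Total = 0.5633852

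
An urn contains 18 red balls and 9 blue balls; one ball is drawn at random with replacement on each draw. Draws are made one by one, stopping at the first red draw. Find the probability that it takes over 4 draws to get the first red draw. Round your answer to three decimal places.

Y = number of draws to the first success; geometric, p = 0.666667.
P(Y > 4) = P(first 4 all fail) = (1−p)^4 = 0.01235

0.012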